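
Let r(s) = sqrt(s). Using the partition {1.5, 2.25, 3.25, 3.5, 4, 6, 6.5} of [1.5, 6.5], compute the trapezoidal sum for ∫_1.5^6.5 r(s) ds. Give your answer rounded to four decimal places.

Subinterval widths: 0.75, 1, 0.25, 0.5, 2, 0.5.
r(1.5) ≈ 1.2247, r(2.25) ≈ 1.5000, r(3.25) ≈ 1.8028, r(3.5) ≈ 1.8708, r(4) ≈ 2.0000, r(6) ≈ 2.4495, r(6.5) ≈ 2.5495.
On each subinterval the trapezoid contributes (Δs_i/2)·[r(s_{i-1}) + r(s_i)].
Sum ≈ 9.7993.

9.7993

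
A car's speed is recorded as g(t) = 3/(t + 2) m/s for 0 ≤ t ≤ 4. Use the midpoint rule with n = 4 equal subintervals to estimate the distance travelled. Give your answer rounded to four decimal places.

Δt = (4 − 0)/4 = 1.
Midpoints: 0.5, 1.5, 2.5, 3.5.
g(0.5) = 1.2, g(1.5) = 6/7, g(2.5) = 2/3, g(3.5) = 6/11.
Sum = Δt · [g(0.5) + g(1.5) + g(2.5) + g(3.5)].
Sum ≈ 3.2693.

3.2693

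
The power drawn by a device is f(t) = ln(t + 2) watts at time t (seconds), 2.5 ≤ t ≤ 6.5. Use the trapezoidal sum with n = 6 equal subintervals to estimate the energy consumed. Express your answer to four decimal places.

Δt = (6.5 − 2.5)/6 = 2/3.
f(2.5) ≈ 1.5041, f(19/6) ≈ 1.6422, f(23/6) ≈ 1.7636, f(4.5) ≈ 1.8718, f(31/6) ≈ 1.9694, f(35/6) ≈ 2.0584, f(6.5) ≈ 2.1401.
T_6 = (Δt/2)·[f(t_0) + 2f(t_1) + ... + 2f(t_{5}) + f(t_6)].
Sum ≈ 7.4183.

7.4183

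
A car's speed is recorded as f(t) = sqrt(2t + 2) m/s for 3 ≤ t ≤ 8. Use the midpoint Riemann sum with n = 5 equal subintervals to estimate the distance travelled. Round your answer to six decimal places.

Δt = (8 − 3)/5 = 1.
Midpoints: 3.5, 4.5, 5.5, 6.5, 7.5.
f(3.5) ≈ 3.000000, f(4.5) ≈ 3.316625, f(5.5) ≈ 3.605551, f(6.5) ≈ 3.872983, f(7.5) ≈ 4.123106.
Sum = Δt · [f(3.5) + f(4.5) + f(5.5) + f(6.5) + f(7.5)].
Sum ≈ 17.918265.

17.918265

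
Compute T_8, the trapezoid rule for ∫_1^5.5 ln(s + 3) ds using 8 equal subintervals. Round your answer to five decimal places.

8.14190

Δs = (5.5 − 1)/8 = 0.5625.
f(1) ≈ 1.38629, f(1.5625) ≈ 1.51787, f(2.125) ≈ 1.63413, f(2.6875) ≈ 1.73827, f(3.25) ≈ 1.83258, f(3.8125) ≈ 1.91876, f(4.375) ≈ 1.99810, f(4.9375) ≈ 2.07160, f(5.5) ≈ 2.14007.
T_8 = (Δs/2)·[f(s_0) + 2f(s_1) + ... + 2f(s_{7}) + f(s_8)].
Sum ≈ 8.14190.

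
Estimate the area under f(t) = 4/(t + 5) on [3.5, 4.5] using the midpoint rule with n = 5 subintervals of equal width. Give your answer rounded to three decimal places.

Δt = (4.5 − 3.5)/5 = 0.2.
Midpoints: 3.6, 3.8, 4, 4.2, 4.4.
f(3.6) = 20/43, f(3.8) = 5/11, f(4) = 4/9, f(4.2) = 10/23, f(4.4) = 20/47.
Sum = Δt · [f(3.6) + f(3.8) + f(4) + f(4.2) + f(4.4)].
Sum ≈ 0.445.

0.445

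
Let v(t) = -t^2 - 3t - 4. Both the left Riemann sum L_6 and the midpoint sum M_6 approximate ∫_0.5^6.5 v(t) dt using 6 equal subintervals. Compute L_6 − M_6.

28.5

L_6 = -149.5.
M_6 = -178.
L_6 − M_6 = 28.5.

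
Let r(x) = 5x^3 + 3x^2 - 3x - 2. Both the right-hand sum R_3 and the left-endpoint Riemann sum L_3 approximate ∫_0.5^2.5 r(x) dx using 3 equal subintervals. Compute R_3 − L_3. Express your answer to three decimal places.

59.667

R_3 ≈ 84.86111.
L_3 ≈ 25.19444.
R_3 − L_3 ≈ 59.667.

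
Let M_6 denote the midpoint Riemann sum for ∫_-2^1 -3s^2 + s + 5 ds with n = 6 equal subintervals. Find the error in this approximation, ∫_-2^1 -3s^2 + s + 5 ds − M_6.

Exact integral: ∫_-2^1 f(s) ds = 4.5.
M_6 = 4.6875.
Error = 4.5 − 4.6875 = -0.1875.

-0.1875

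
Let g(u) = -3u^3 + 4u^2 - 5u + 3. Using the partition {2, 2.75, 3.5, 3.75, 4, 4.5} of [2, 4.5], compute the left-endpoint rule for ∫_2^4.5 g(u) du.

-168.875

Subinterval widths: 0.75, 0.75, 0.25, 0.25, 0.5.
Left endpoints: 2, 2.75, 3.5, 3.75, 4.
g(2) = -15, g(2.75) = -42.890625, g(3.5) = -94.125, g(3.75) = -117.703125, g(4) = -145.
Sum = Σ Δu_i · g(u_i).
Sum = -168.875.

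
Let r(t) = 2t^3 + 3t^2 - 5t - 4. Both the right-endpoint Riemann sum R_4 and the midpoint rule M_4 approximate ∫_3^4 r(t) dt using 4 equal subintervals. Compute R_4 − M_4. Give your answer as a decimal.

R_4 = 114.5.
M_4 = 102.875.
R_4 − M_4 = 11.625.

11.625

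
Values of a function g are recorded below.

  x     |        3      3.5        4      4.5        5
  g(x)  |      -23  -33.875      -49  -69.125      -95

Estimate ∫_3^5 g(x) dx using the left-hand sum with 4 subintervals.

-87.5

Δx = 0.5.
Sum = 0.5·[(-23) + (-33.875) + (-49) + (-69.125)] = -87.5.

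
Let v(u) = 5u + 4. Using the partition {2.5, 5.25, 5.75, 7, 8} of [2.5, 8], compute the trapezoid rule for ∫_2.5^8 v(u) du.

Subinterval widths: 2.75, 0.5, 1.25, 1.
v(2.5) = 16.5, v(5.25) = 30.25, v(5.75) = 32.75, v(7) = 39, v(8) = 44.
On each subinterval the trapezoid contributes (Δu_i/2)·[v(u_{i-1}) + v(u_i)].
Sum = 166.375.

166.375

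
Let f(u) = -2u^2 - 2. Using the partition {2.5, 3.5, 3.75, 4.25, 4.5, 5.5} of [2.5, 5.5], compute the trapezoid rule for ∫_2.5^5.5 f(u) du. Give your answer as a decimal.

-107.21875

Subinterval widths: 1, 0.25, 0.5, 0.25, 1.
f(2.5) = -14.5, f(3.5) = -26.5, f(3.75) = -30.125, f(4.25) = -38.125, f(4.5) = -42.5, f(5.5) = -62.5.
On each subinterval the trapezoid contributes (Δu_i/2)·[f(u_{i-1}) + f(u_i)].
Sum = -107.21875.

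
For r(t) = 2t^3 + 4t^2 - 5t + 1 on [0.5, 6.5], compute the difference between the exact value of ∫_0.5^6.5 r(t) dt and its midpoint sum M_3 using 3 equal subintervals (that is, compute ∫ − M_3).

50

Exact integral: ∫_0.5^6.5 r(t) dt = 1159.5.
M_3 = 1109.5.
Error = 1159.5 − 1109.5 = 50.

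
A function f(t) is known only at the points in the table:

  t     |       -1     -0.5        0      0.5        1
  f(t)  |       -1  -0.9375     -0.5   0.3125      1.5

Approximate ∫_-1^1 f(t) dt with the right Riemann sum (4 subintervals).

Δt = 0.5.
Sum = 0.5·[(-0.9375) + (-0.5) + 0.3125 + 1.5] = 0.1875.

0.1875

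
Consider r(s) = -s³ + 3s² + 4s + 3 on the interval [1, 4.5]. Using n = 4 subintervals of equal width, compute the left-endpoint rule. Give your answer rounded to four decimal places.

42.5537

Δs = (4.5 − 1)/4 = 0.875.
Left endpoints: 1, 1.875, 2.75, 3.625.
r(1) = 9, r(1.875) = 7401/512, r(2.75) = 15.890625, r(3.625) = 4755/512.
Sum = Δs · [r(1) + r(1.875) + r(2.75) + r(3.625)].
Sum ≈ 42.5537.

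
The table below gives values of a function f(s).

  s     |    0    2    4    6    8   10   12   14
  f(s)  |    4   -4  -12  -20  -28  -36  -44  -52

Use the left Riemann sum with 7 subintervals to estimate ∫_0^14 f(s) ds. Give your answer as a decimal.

-280

Δs = 2.
Sum = 2·[4 + (-4) + (-12) + (-20) + (-28) + (-36) + (-44)] = -280.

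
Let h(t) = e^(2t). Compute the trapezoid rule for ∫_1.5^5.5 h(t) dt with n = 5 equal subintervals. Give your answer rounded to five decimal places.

36054.66375

Δt = (5.5 − 1.5)/5 = 0.8.
h(1.5) ≈ 20.08554, h(2.3) ≈ 99.48432, h(3.1) ≈ 492.74904, h(3.9) ≈ 2440.60198, h(4.7) ≈ 12088.38073, h(5.5) ≈ 59874.14172.
T_5 = (Δt/2)·[h(t_0) + 2h(t_1) + ... + 2h(t_{4}) + h(t_5)].
Sum ≈ 36054.66375.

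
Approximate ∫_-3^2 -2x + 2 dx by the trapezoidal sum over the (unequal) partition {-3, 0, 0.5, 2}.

Subinterval widths: 3, 0.5, 1.5.
f(-3) = 8, f(0) = 2, f(0.5) = 1, f(2) = -2.
On each subinterval the trapezoid contributes (Δx_i/2)·[f(x_{i-1}) + f(x_i)].
Sum = 15.

15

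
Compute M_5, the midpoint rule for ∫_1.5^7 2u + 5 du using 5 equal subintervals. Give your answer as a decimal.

74.25

Δu = (7 − 1.5)/5 = 1.1.
Midpoints: 2.05, 3.15, 4.25, 5.35, 6.45.
f(2.05) = 9.1, f(3.15) = 11.3, f(4.25) = 13.5, f(5.35) = 15.7, f(6.45) = 17.9.
Sum = Δu · [f(2.05) + f(3.15) + f(4.25) + f(5.35) + f(6.45)].
Sum = 74.25.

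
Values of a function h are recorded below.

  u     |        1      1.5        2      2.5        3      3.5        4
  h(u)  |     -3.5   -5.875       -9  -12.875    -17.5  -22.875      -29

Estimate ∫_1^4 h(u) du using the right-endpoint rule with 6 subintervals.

Δu = 0.5.
Sum = 0.5·[(-5.875) + (-9) + (-12.875) + (-17.5) + (-22.875) + (-29)] = -48.5625.

-48.5625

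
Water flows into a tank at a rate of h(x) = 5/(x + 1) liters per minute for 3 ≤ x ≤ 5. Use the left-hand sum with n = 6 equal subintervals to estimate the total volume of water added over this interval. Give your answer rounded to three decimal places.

2.098

Δx = (5 − 3)/6 = 1/3.
Left endpoints: 3, 10/3, 11/3, 4, 13/3, 14/3.
h(3) = 1.25, h(10/3) = 15/13, h(11/3) = 15/14, h(4) = 1, h(13/3) = 0.9375, h(14/3) = 15/17.
Sum = Δx · [h(3) + h(10/3) + h(11/3) + ...].
Sum ≈ 2.098.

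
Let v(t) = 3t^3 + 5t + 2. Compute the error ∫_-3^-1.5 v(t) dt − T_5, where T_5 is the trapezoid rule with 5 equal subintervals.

Exact integral: ∫_-3^-1.5 v(t) dt = -70.828125.
T_5 = -71.28375.
Error = -70.828125 − (-71.28375) = 0.455625.

0.455625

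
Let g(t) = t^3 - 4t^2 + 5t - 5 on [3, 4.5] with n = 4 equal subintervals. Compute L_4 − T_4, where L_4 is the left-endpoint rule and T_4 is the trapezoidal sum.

L_4 ≈ 12.65332.
T_4 ≈ 17.64551.
L_4 − T_4 = -4.9921875.

-4.9921875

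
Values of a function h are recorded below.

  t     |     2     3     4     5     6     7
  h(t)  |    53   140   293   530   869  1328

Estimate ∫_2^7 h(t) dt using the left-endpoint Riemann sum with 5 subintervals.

1885

Δt = 1.
Sum = 1·[53 + 140 + 293 + 530 + 869] = 1885.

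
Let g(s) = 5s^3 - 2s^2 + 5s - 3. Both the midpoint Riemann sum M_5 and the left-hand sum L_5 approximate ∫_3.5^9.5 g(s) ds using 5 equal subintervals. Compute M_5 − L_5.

2161.62

M_5 = 9558.99.
L_5 = 7397.37.
M_5 − L_5 = 2161.62.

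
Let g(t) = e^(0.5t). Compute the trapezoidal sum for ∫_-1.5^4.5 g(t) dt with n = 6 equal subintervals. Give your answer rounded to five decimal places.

18.40482

Δt = (4.5 − (-1.5))/6 = 1.
g(-1.5) ≈ 0.47237, g(-0.5) ≈ 0.77880, g(0.5) ≈ 1.28403, g(1.5) ≈ 2.11700, g(2.5) ≈ 3.49034, g(3.5) ≈ 5.75460, g(4.5) ≈ 9.48774.
T_6 = (Δt/2)·[g(t_0) + 2g(t_1) + ... + 2g(t_{5}) + g(t_6)].
Sum ≈ 18.40482.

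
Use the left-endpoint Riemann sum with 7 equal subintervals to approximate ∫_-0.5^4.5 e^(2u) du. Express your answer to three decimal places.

1824.185

Δu = (4.5 − (-0.5))/7 = 5/7.
Left endpoints: -0.5, 3/14, 13/14, 23/14, 33/14, 43/14, 53/14.
f(-0.5) ≈ 0.368, f(3/14) ≈ 1.535, f(13/14) ≈ 6.405, f(23/14) ≈ 26.728, f(33/14) ≈ 111.529, f(43/14) ≈ 465.381, f(53/14) ≈ 1941.912.
Sum = Δu · [f(-0.5) + f(3/14) + f(13/14) + ...].
Sum ≈ 1824.185.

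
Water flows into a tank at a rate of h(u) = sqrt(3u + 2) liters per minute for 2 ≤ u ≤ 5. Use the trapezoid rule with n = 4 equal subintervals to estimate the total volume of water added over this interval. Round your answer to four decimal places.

10.5401

Δu = (5 − 2)/4 = 0.75.
h(2) ≈ 2.8284, h(2.75) ≈ 3.2016, h(3.5) ≈ 3.5355, h(4.25) ≈ 3.8406, h(5) ≈ 4.1231.
T_4 = (Δu/2)·[h(u_0) + 2h(u_1) + 2h(u_2) + 2h(u_3) + h(u_4)].
Sum ≈ 10.5401.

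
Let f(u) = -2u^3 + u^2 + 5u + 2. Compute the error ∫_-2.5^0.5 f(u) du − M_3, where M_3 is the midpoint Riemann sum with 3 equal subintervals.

1.75

Exact integral: ∫_-2.5^0.5 f(u) du = 15.75.
M_3 = 14.
Error = 15.75 − 14 = 1.75.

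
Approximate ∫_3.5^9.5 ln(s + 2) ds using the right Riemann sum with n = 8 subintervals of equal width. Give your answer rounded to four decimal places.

Δs = (9.5 − 3.5)/8 = 0.75.
Right endpoints: 4.25, 5, 5.75, 6.5, 7.25, 8, 8.75, 9.5.
f(4.25) ≈ 1.8326, f(5) ≈ 1.9459, f(5.75) ≈ 2.0477, f(6.5) ≈ 2.1401, f(7.25) ≈ 2.2246, f(8) ≈ 2.3026, f(8.75) ≈ 2.3749, f(9.5) ≈ 2.4423.
Sum = Δs · [f(4.25) + f(5) + f(5.75) + ...].
Sum ≈ 12.9830.

12.9830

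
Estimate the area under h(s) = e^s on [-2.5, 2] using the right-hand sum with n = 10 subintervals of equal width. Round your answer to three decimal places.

Δs = (2 − (-2.5))/10 = 0.45.
Right endpoints: -2.05, -1.6, -1.15, -0.7, -0.25, 0.2, 0.65, 1.1, 1.55, 2.
h(-2.05) ≈ 0.129, h(-1.6) ≈ 0.202, h(-1.15) ≈ 0.317, h(-0.7) ≈ 0.497, h(-0.25) ≈ 0.779, h(0.2) ≈ 1.221, h(0.65) ≈ 1.916, h(1.1) ≈ 3.004, h(1.55) ≈ 4.711, h(2) ≈ 7.389.
Sum = Δs · [h(-2.05) + h(-1.6) + h(-1.15) + ...].
Sum ≈ 9.074.

9.074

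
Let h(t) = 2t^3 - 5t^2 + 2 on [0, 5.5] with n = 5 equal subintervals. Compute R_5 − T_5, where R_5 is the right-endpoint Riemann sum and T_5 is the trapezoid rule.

99.825

R_5 = 303.82.
T_5 = 203.995.
R_5 − T_5 = 99.825.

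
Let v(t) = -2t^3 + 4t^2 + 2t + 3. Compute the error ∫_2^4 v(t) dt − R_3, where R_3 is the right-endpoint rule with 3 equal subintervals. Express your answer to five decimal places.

Exact integral: ∫_2^4 v(t) dt ≈ -27.3333333.
R_3 ≈ -49.4074074.
Error ≈ -27.3333333 − (-49.4074074) ≈ 22.07407.

22.07407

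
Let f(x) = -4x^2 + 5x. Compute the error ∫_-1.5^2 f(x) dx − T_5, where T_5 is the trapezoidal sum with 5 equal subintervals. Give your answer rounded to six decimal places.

1.143333

Exact integral: ∫_-1.5^2 f(x) dx ≈ -10.79166667.
T_5 = -11.935.
Error ≈ -10.79166667 − (-11.935) ≈ 1.143333.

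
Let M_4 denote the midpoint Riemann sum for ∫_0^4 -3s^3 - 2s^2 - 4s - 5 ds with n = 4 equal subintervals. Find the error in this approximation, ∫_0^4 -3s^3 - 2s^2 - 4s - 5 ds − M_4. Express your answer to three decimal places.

Exact integral: ∫_0^4 f(s) ds ≈ -286.66667.
M_4 = -280.
Error ≈ -286.66667 − (-280) ≈ -6.667.

-6.667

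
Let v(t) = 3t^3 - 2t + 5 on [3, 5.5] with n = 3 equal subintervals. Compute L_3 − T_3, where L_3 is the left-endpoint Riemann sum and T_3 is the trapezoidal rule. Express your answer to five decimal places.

-172.13542

L_3 ≈ 455.7291667.
T_3 ≈ 627.8645833.
L_3 − T_3 ≈ -172.13542.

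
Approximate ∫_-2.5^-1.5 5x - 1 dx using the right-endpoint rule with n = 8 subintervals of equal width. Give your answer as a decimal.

Δx = (-1.5 − (-2.5))/8 = 0.125.
Right endpoints: -2.375, -2.25, -2.125, -2, -1.875, -1.75, -1.625, -1.5.
f(-2.375) = -12.875, f(-2.25) = -12.25, f(-2.125) = -11.625, f(-2) = -11, f(-1.875) = -10.375, f(-1.75) = -9.75, f(-1.625) = -9.125, f(-1.5) = -8.5.
Sum = Δx · [f(-2.375) + f(-2.25) + f(-2.125) + ...].
Sum = -10.6875.

-10.6875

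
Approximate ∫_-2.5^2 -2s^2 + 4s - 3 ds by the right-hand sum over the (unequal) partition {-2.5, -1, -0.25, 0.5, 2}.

Subinterval widths: 1.5, 0.75, 0.75, 1.5.
Right endpoints: -1, -0.25, 0.5, 2.
f(-1) = -9, f(-0.25) = -4.125, f(0.5) = -1.5, f(2) = -3.
Sum = Σ Δs_i · f(s_i).
Sum = -22.21875.

-22.21875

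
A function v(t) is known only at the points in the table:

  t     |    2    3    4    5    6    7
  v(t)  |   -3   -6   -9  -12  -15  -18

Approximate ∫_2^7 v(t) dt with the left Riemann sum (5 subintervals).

-45

Δt = 1.
Sum = 1·[(-3) + (-6) + (-9) + (-12) + (-15)] = -45.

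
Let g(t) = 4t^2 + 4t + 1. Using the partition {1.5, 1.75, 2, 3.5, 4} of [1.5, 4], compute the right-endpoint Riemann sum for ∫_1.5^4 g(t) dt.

Subinterval widths: 0.25, 0.25, 1.5, 0.5.
Right endpoints: 1.75, 2, 3.5, 4.
g(1.75) = 20.25, g(2) = 25, g(3.5) = 64, g(4) = 81.
Sum = Σ Δt_i · g(t_i).
Sum = 147.8125.

147.8125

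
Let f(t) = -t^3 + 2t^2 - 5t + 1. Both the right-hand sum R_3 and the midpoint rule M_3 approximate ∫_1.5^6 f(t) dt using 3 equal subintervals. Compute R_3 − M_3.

-149.1328125

R_3 = -402.1875.
M_3 = -253.0546875.
R_3 − M_3 = -149.1328125.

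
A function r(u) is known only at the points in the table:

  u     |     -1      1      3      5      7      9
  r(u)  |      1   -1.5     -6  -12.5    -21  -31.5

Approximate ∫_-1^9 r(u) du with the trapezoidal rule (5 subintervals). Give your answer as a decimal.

-112.5

Δu = 2.
T_5 = (2/2)·[1 + 2·(-1.5) + 2·(-6) + 2·(-12.5) + 2·(-21) + (-31.5)] = -112.5.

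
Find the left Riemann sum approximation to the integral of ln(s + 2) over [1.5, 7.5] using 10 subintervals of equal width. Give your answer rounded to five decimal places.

Δs = (7.5 − 1.5)/10 = 0.6.
Left endpoints: 1.5, 2.1, 2.7, 3.3, 3.9, 4.5, 5.1, 5.7, 6.3, 6.9.
f(1.5) ≈ 1.25276, f(2.1) ≈ 1.41099, f(2.7) ≈ 1.54756, f(3.3) ≈ 1.66771, f(3.9) ≈ 1.77495, f(4.5) ≈ 1.87180, f(5.1) ≈ 1.96009, f(5.7) ≈ 2.04122, f(6.3) ≈ 2.11626, f(6.9) ≈ 2.18605.
Sum = Δs · [f(1.5) + f(2.1) + f(2.7) + ...].
Sum ≈ 10.69764.

10.69764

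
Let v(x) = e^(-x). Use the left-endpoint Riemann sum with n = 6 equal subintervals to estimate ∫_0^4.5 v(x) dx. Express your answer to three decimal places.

1.406

Δx = (4.5 − 0)/6 = 0.75.
Left endpoints: 0, 0.75, 1.5, 2.25, 3, 3.75.
v(0) ≈ 1.000, v(0.75) ≈ 0.472, v(1.5) ≈ 0.223, v(2.25) ≈ 0.105, v(3) ≈ 0.050, v(3.75) ≈ 0.024.
Sum = Δx · [v(0) + v(0.75) + v(1.5) + ...].
Sum ≈ 1.406.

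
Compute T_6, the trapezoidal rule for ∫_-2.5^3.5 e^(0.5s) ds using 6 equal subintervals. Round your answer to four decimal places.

Δs = (3.5 − (-2.5))/6 = 1.
f(-2.5) ≈ 0.2865, f(-1.5) ≈ 0.4724, f(-0.5) ≈ 0.7788, f(0.5) ≈ 1.2840, f(1.5) ≈ 2.1170, f(2.5) ≈ 3.4903, f(3.5) ≈ 5.7546.
T_6 = (Δs/2)·[f(s_0) + 2f(s_1) + ... + 2f(s_{5}) + f(s_6)].
Sum ≈ 11.1631.

11.1631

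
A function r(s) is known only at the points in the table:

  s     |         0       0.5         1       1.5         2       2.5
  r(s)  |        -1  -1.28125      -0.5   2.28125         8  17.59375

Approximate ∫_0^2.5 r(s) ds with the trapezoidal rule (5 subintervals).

Δs = 0.5.
T_5 = (0.5/2)·[(-1) + 2·(-1.28125) + 2·(-0.5) + 2·2.28125 + 2·8 + 17.59375] = 8.3984375.

8.3984375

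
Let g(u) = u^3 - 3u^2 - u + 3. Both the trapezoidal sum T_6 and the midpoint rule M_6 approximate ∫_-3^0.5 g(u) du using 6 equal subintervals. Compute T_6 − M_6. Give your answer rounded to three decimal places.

-2.010

T_6 = -33.82421875.
M_6 ≈ -31.81445.
T_6 − M_6 ≈ -2.010.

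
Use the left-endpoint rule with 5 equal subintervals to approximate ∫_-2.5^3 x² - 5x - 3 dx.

Δx = (3 − (-2.5))/5 = 1.1.
Left endpoints: -2.5, -1.4, -0.3, 0.8, 1.9.
f(-2.5) = 15.75, f(-1.4) = 5.96, f(-0.3) = -1.41, f(0.8) = -6.36, f(1.9) = -8.89.
Sum = Δx · [f(-2.5) + f(-1.4) + f(-0.3) + f(0.8) + f(1.9)].
Sum = 5.555.

5.555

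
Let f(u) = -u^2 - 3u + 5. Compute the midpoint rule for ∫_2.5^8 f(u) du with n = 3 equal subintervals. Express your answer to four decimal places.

Δu = (8 − 2.5)/3 = 11/6.
Midpoints: 41/12, 5.25, 85/12.
f(41/12) = -2437/144, f(5.25) = -38.3125, f(85/12) = -9565/144.
Sum = Δu · [f(41/12) + f(5.25) + f(85/12)].
Sum ≈ -223.0428.

-223.0428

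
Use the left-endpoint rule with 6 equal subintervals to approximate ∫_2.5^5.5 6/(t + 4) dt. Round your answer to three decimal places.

Δt = (5.5 − 2.5)/6 = 0.5.
Left endpoints: 2.5, 3, 3.5, 4, 4.5, 5.
f(2.5) = 12/13, f(3) = 6/7, f(3.5) = 0.8, f(4) = 0.75, f(4.5) = 12/17, f(5) = 2/3.
Sum = Δt · [f(2.5) + f(3) + f(3.5) + ...].
Sum ≈ 2.351.

2.351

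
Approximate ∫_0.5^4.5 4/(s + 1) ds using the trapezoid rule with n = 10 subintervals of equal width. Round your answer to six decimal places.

Δs = (4.5 − 0.5)/10 = 0.4.
f(0.5) = 8/3, f(0.9) = 40/19, f(1.3) = 40/23, f(1.7) = 40/27, f(2.1) = 40/31, f(2.5) = 8/7, f(2.9) = 40/39, f(3.3) = 40/43, f(3.7) = 40/47, f(4.1) = 40/51, f(4.5) = 8/11.
T_10 = (Δs/2)·[f(s_0) + 2f(s_1) + ... + 2f(s_{9}) + f(s_10)].
Sum ≈ 5.218910.

5.218910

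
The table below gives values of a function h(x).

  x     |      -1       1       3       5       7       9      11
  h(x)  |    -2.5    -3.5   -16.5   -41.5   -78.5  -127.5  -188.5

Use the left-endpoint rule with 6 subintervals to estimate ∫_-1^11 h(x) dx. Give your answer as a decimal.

Δx = 2.
Sum = 2·[(-2.5) + (-3.5) + (-16.5) + (-41.5) + (-78.5) + (-127.5)] = -540.

-540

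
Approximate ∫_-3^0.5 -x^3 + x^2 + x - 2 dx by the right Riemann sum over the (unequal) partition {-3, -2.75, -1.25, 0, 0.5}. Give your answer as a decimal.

3.11328125

Subinterval widths: 0.25, 1.5, 1.25, 0.5.
Right endpoints: -2.75, -1.25, 0, 0.5.
f(-2.75) = 23.609375, f(-1.25) = 0.265625, f(0) = -2, f(0.5) = -1.375.
Sum = Σ Δx_i · f(x_i).
Sum = 3.11328125.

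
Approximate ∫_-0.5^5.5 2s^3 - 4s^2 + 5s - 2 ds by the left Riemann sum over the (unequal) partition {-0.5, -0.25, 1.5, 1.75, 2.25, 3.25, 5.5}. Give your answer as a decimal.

99.0625

Subinterval widths: 0.25, 1.75, 0.25, 0.5, 1, 2.25.
Left endpoints: -0.5, -0.25, 1.5, 1.75, 2.25, 3.25.
f(-0.5) = -5.75, f(-0.25) = -3.53125, f(1.5) = 3.25, f(1.75) = 5.21875, f(2.25) = 11.78125, f(3.25) = 40.65625.
Sum = Σ Δs_i · f(s_i).
Sum = 99.0625.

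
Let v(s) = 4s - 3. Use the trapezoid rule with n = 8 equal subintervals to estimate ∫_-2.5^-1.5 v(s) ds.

Δs = (-1.5 − (-2.5))/8 = 0.125.
v(-2.5) = -13, v(-2.375) = -12.5, v(-2.25) = -12, v(-2.125) = -11.5, v(-2) = -11, v(-1.875) = -10.5, v(-1.75) = -10, v(-1.625) = -9.5, v(-1.5) = -9.
T_8 = (Δs/2)·[v(s_0) + 2v(s_1) + ... + 2v(s_{7}) + v(s_8)].
Sum = -11.

-11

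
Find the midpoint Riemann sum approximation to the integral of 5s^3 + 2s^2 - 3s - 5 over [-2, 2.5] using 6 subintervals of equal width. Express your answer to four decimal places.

17.4902

Δs = (2.5 − (-2))/6 = 0.75.
Midpoints: -1.625, -0.875, -0.125, 0.625, 1.375, 2.125.
f(-1.625) = -8345/512, f(-0.875) = -2147/512, f(-0.125) = -2357/512, f(0.625) = -2495/512, f(1.375) = 3919/512, f(2.125) = 23365/512.
Sum = Δs · [f(-1.625) + f(-0.875) + f(-0.125) + ...].
Sum ≈ 17.4902.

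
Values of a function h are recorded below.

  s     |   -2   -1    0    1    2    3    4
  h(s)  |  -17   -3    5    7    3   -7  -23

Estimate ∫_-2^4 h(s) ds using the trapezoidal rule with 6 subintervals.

Δs = 1.
T_6 = (1/2)·[(-17) + 2·(-3) + 2·5 + 2·7 + 2·3 + 2·(-7) + (-23)] = -15.

-15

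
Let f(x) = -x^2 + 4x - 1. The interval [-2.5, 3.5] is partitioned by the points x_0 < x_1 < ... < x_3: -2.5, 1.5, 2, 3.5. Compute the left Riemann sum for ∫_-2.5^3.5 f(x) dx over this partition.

Subinterval widths: 4, 0.5, 1.5.
Left endpoints: -2.5, 1.5, 2.
f(-2.5) = -17.25, f(1.5) = 2.75, f(2) = 3.
Sum = Σ Δx_i · f(x_i).
Sum = -63.125.

-63.125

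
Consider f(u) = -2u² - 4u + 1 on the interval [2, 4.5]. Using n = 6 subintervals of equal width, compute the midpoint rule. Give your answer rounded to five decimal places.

Δu = (4.5 − 2)/6 = 5/12.
Midpoints: 53/24, 2.625, 73/24, 83/24, 3.875, 103/24.
f(53/24) = -5065/288, f(2.625) = -23.28125, f(73/24) = -8545/288, f(83/24) = -10585/288, f(3.875) = -44.53125, f(103/24) = -15265/288.
Sum = Δu · [f(53/24) + f(2.625) + f(73/24) + ...].
Sum ≈ -85.34433.

-85.34433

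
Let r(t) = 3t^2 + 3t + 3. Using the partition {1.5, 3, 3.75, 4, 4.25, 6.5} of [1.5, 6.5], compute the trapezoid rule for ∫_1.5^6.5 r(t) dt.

353.859375

Subinterval widths: 1.5, 0.75, 0.25, 0.25, 2.25.
r(1.5) = 14.25, r(3) = 39, r(3.75) = 56.4375, r(4) = 63, r(4.25) = 69.9375, r(6.5) = 149.25.
On each subinterval the trapezoid contributes (Δt_i/2)·[r(t_{i-1}) + r(t_i)].
Sum = 353.859375.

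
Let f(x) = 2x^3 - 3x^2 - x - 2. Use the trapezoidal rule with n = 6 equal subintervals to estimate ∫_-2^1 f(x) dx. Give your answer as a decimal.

-21.75

Δx = (1 − (-2))/6 = 0.5.
f(-2) = -28, f(-1.5) = -14, f(-1) = -6, f(-0.5) = -2.5, f(0) = -2, f(0.5) = -3, f(1) = -4.
T_6 = (Δx/2)·[f(x_0) + 2f(x_1) + ... + 2f(x_{5}) + f(x_6)].
Sum = -21.75.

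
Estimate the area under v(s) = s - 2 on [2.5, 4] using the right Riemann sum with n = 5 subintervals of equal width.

2.1

Δs = (4 − 2.5)/5 = 0.3.
Right endpoints: 2.8, 3.1, 3.4, 3.7, 4.
v(2.8) = 0.8, v(3.1) = 1.1, v(3.4) = 1.4, v(3.7) = 1.7, v(4) = 2.
Sum = Δs · [v(2.8) + v(3.1) + v(3.4) + v(3.7) + v(4)].
Sum = 2.1.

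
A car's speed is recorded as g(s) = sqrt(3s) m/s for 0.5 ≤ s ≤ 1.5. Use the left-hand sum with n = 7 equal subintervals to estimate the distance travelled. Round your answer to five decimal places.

Δs = (1.5 − 0.5)/7 = 1/7.
Left endpoints: 0.5, 9/14, 11/14, 13/14, 15/14, 17/14, 19/14.
g(0.5) ≈ 1.22474, g(9/14) ≈ 1.38873, g(11/14) ≈ 1.53530, g(13/14) ≈ 1.66905, g(15/14) ≈ 1.79284, g(17/14) ≈ 1.90863, g(19/14) ≈ 2.01778.
Sum = Δs · [g(0.5) + g(9/14) + g(11/14) + ...].
Sum ≈ 1.64815.

1.64815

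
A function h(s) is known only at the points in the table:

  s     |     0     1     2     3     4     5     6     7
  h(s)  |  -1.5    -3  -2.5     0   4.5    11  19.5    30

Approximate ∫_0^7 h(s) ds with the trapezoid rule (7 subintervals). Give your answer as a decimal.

43.75

Δs = 1.
T_7 = (1/2)·[(-1.5) + 2·(-3) + 2·(-2.5) + 2·0 + 2·4.5 + 2·11 + 2·19.5 + 30] = 43.75.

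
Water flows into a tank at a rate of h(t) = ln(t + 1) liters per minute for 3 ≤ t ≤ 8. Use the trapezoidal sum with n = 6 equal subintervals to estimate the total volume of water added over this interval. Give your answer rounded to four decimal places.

Δt = (8 − 3)/6 = 5/6.
h(3) ≈ 1.3863, h(23/6) ≈ 1.5755, h(14/3) ≈ 1.7346, h(5.5) ≈ 1.8718, h(19/3) ≈ 1.9924, h(43/6) ≈ 2.1001, h(8) ≈ 2.1972.
T_6 = (Δt/2)·[h(t_0) + 2h(t_1) + ... + 2h(t_{5}) + h(t_6)].
Sum ≈ 9.2218.

9.2218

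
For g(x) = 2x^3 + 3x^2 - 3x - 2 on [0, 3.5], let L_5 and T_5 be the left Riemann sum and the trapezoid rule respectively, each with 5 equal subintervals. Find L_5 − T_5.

-39.2

L_5 = 57.19.
T_5 = 96.39.
L_5 − T_5 = -39.2.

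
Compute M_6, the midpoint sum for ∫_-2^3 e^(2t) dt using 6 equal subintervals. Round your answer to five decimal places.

180.12185

Δt = (3 − (-2))/6 = 5/6.
Midpoints: -19/12, -0.75, 1/12, 11/12, 1.75, 31/12.
f(-19/12) ≈ 0.04214, f(-0.75) ≈ 0.22313, f(1/12) ≈ 1.18136, f(11/12) ≈ 6.25470, f(1.75) ≈ 33.11545, f(31/12) ≈ 175.32943.
Sum = Δt · [f(-19/12) + f(-0.75) + f(1/12) + ...].
Sum ≈ 180.12185.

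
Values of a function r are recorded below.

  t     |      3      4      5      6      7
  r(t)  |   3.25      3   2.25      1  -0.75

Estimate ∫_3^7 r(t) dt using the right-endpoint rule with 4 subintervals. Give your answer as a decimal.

Δt = 1.
Sum = 1·[3 + 2.25 + 1 + (-0.75)] = 5.5.

5.5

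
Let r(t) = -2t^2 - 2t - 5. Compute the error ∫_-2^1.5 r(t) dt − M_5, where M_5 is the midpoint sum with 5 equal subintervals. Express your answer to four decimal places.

-0.2858

Exact integral: ∫_-2^1.5 r(t) dt ≈ -23.333333.
M_5 = -23.0475.
Error ≈ -23.333333 − (-23.0475) ≈ -0.2858.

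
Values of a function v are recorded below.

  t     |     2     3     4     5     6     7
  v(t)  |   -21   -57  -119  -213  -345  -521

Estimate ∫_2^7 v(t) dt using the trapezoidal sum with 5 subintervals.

Δt = 1.
T_5 = (1/2)·[(-21) + 2·(-57) + 2·(-119) + 2·(-213) + 2·(-345) + (-521)] = -1005.

-1005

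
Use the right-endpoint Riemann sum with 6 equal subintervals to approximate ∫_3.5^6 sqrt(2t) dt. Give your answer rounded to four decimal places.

7.8522

Δt = (6 − 3.5)/6 = 5/12.
Right endpoints: 47/12, 13/3, 4.75, 31/6, 67/12, 6.
f(47/12) ≈ 2.7988, f(13/3) ≈ 2.9439, f(4.75) ≈ 3.0822, f(31/6) ≈ 3.2146, f(67/12) ≈ 3.3417, f(6) ≈ 3.4641.
Sum = Δt · [f(47/12) + f(13/3) + f(4.75) + ...].
Sum ≈ 7.8522.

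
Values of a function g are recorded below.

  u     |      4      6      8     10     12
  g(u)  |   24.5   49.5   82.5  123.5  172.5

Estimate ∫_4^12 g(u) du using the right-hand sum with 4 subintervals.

Δu = 2.
Sum = 2·[49.5 + 82.5 + 123.5 + 172.5] = 856.

856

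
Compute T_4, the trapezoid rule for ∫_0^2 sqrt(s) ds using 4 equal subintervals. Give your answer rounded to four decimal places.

1.8195

Δs = (2 − 0)/4 = 0.5.
f(0) ≈ 0.0000, f(0.5) ≈ 0.7071, f(1) ≈ 1.0000, f(1.5) ≈ 1.2247, f(2) ≈ 1.4142.
T_4 = (Δs/2)·[f(s_0) + 2f(s_1) + 2f(s_2) + 2f(s_3) + f(s_4)].
Sum ≈ 1.8195.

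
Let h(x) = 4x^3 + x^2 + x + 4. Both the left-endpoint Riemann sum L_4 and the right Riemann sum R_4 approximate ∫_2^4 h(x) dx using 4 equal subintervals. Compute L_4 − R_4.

L_4 = 216.25.
R_4 = 335.25.
L_4 − R_4 = -119.

-119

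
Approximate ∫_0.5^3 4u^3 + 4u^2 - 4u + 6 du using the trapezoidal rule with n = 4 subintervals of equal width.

Δu = (3 − 0.5)/4 = 0.625.
f(0.5) = 5.5, f(1.125) = 12.2578125, f(1.75) = 32.6875, f(2.375) = 72.6484375, f(3) = 138.
T_4 = (Δu/2)·[f(u_0) + 2f(u_1) + 2f(u_2) + 2f(u_3) + f(u_4)].
Sum = 118.33984375.

118.33984375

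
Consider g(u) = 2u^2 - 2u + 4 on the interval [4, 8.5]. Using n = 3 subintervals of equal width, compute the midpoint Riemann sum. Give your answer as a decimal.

Δu = (8.5 − 4)/3 = 1.5.
Midpoints: 4.75, 6.25, 7.75.
g(4.75) = 39.625, g(6.25) = 69.625, g(7.75) = 108.625.
Sum = Δu · [g(4.75) + g(6.25) + g(7.75)].
Sum = 326.8125.

326.8125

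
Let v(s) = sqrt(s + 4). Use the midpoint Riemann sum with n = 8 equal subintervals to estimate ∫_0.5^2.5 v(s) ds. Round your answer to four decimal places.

4.6840

Δs = (2.5 − 0.5)/8 = 0.25.
Midpoints: 0.625, 0.875, 1.125, 1.375, 1.625, 1.875, 2.125, 2.375.
v(0.625) ≈ 2.1506, v(0.875) ≈ 2.2079, v(1.125) ≈ 2.2638, v(1.375) ≈ 2.3184, v(1.625) ≈ 2.3717, v(1.875) ≈ 2.4238, v(2.125) ≈ 2.4749, v(2.375) ≈ 2.5249.
Sum = Δs · [v(0.625) + v(0.875) + v(1.125) + ...].
Sum ≈ 4.6840.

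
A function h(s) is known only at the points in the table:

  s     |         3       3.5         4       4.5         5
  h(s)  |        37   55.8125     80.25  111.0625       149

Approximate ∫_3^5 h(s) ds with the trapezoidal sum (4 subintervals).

Δs = 0.5.
T_4 = (0.5/2)·[37 + 2·55.8125 + 2·80.25 + 2·111.0625 + 149] = 170.0625.

170.0625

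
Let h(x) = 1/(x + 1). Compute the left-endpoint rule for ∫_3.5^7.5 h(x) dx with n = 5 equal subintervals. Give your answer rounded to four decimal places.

Δx = (7.5 − 3.5)/5 = 0.8.
Left endpoints: 3.5, 4.3, 5.1, 5.9, 6.7.
h(3.5) = 2/9, h(4.3) = 10/53, h(5.1) = 10/61, h(5.9) = 10/69, h(6.7) = 10/77.
Sum = Δx · [h(3.5) + h(4.3) + h(5.1) + h(5.9) + h(6.7)].
Sum ≈ 0.6797.

0.6797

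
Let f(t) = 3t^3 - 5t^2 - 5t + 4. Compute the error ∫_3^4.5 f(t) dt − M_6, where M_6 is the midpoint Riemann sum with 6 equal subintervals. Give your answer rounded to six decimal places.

0.224609

Exact integral: ∫_3^4.5 f(t) dt = 117.796875.
M_6 ≈ 117.57226562.
Error ≈ 117.796875 − 117.57226562 ≈ 0.224609.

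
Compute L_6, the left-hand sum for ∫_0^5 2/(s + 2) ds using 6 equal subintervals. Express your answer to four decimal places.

Δs = (5 − 0)/6 = 5/6.
Left endpoints: 0, 5/6, 5/3, 2.5, 10/3, 25/6.
f(0) = 1, f(5/6) = 12/17, f(5/3) = 6/11, f(2.5) = 4/9, f(10/3) = 0.375, f(25/6) = 12/37.
Sum = Δs · [f(0) + f(5/6) + f(5/3) + ...].
Sum ≈ 2.8293.

2.8293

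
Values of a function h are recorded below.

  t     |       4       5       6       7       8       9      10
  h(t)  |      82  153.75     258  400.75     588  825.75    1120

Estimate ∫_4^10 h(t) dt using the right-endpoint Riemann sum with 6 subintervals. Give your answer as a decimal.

3346.25

Δt = 1.
Sum = 1·[153.75 + 258 + 400.75 + 588 + 825.75 + 1120] = 3346.25.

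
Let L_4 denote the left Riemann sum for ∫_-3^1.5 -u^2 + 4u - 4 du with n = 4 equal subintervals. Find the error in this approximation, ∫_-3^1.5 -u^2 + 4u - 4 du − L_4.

14.87109375

Exact integral: ∫_-3^1.5 f(u) du = -41.625.
L_4 = -56.49609375.
Error = -41.625 − (-56.49609375) = 14.87109375.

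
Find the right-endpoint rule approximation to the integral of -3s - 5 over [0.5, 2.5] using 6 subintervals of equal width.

Δs = (2.5 − 0.5)/6 = 1/3.
Right endpoints: 5/6, 7/6, 1.5, 11/6, 13/6, 2.5.
f(5/6) = -7.5, f(7/6) = -8.5, f(1.5) = -9.5, f(11/6) = -10.5, f(13/6) = -11.5, f(2.5) = -12.5.
Sum = Δs · [f(5/6) + f(7/6) + f(1.5) + ...].
Sum = -20.

-20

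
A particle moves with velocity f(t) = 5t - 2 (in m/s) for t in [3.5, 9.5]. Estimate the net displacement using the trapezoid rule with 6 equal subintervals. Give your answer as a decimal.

183

Δt = (9.5 − 3.5)/6 = 1.
f(3.5) = 15.5, f(4.5) = 20.5, f(5.5) = 25.5, f(6.5) = 30.5, f(7.5) = 35.5, f(8.5) = 40.5, f(9.5) = 45.5.
T_6 = (Δt/2)·[f(t_0) + 2f(t_1) + ... + 2f(t_{5}) + f(t_6)].
Sum = 183.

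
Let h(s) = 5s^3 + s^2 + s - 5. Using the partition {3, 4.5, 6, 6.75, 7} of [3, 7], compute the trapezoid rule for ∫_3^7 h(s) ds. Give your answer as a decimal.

Subinterval widths: 1.5, 1.5, 0.75, 0.25.
h(3) = 142, h(4.5) = 475.375, h(6) = 1117, h(6.75) = 1585.046875, h(7) = 1766.
On each subinterval the trapezoid contributes (Δs_i/2)·[h(s_{i-1}) + h(s_i)].
Sum = 3089.4609375.

3089.4609375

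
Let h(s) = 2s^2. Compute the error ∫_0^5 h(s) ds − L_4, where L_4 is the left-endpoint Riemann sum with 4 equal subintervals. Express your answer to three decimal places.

Exact integral: ∫_0^5 h(s) ds ≈ 83.33333.
L_4 = 54.6875.
Error ≈ 83.33333 − 54.6875 ≈ 28.646.

28.646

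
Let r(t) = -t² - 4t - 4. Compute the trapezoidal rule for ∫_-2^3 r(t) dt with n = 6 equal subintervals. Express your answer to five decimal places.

-42.24537

Δt = (3 − (-2))/6 = 5/6.
r(-2) = 0, r(-7/6) = -25/36, r(-1/3) = -25/9, r(0.5) = -6.25, r(4/3) = -100/9, r(13/6) = -625/36, r(3) = -25.
T_6 = (Δt/2)·[r(t_0) + 2r(t_1) + ... + 2r(t_{5}) + r(t_6)].
Sum ≈ -42.24537.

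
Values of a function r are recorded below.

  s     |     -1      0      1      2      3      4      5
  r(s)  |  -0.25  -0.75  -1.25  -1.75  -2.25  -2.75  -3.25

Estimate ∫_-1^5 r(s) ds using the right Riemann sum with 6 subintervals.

Δs = 1.
Sum = 1·[(-0.75) + (-1.25) + (-1.75) + (-2.25) + (-2.75) + (-3.25)] = -12.

-12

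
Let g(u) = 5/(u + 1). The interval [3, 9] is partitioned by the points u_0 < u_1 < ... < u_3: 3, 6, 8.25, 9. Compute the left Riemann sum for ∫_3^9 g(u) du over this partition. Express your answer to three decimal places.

Subinterval widths: 3, 2.25, 0.75.
Left endpoints: 3, 6, 8.25.
g(3) = 1.25, g(6) = 5/7, g(8.25) = 20/37.
Sum = Σ Δu_i · g(u_i).
Sum ≈ 5.763.

5.763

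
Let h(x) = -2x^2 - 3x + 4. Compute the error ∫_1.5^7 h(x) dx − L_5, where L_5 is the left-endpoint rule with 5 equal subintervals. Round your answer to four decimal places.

-58.2817

Exact integral: ∫_1.5^7 h(x) dx ≈ -274.541667.
L_5 = -216.26.
Error ≈ -274.541667 − (-216.26) ≈ -58.2817.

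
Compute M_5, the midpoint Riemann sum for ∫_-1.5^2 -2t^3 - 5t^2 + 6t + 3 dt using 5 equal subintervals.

Δt = (2 − (-1.5))/5 = 0.7.
Midpoints: -1.15, -0.45, 0.25, 0.95, 1.65.
f(-1.15) = -7.47075, f(-0.45) = -0.53025, f(0.25) = 4.15625, f(0.95) = 2.47275, f(1.65) = -9.69675.
Sum = Δt · [f(-1.15) + f(-0.45) + f(0.25) + f(0.95) + f(1.65)].
Sum = -7.748125.

-7.748125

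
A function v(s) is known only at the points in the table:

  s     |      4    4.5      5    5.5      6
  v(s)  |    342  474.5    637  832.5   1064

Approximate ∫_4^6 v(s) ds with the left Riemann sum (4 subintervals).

Δs = 0.5.
Sum = 0.5·[342 + 474.5 + 637 + 832.5] = 1143.

1143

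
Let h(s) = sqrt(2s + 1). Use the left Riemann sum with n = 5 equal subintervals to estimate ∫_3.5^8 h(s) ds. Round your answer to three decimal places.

Δs = (8 − 3.5)/5 = 0.9.
Left endpoints: 3.5, 4.4, 5.3, 6.2, 7.1.
h(3.5) ≈ 2.828, h(4.4) ≈ 3.130, h(5.3) ≈ 3.406, h(6.2) ≈ 3.661, h(7.1) ≈ 3.899.
Sum = Δs · [h(3.5) + h(4.4) + h(5.3) + h(6.2) + h(7.1)].
Sum ≈ 15.232.

15.232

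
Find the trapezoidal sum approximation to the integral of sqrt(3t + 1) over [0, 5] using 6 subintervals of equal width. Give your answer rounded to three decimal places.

13.939

Δt = (5 − 0)/6 = 5/6.
f(0) ≈ 1.000, f(5/6) ≈ 1.871, f(5/3) ≈ 2.449, f(2.5) ≈ 2.915, f(10/3) ≈ 3.317, f(25/6) ≈ 3.674, f(5) ≈ 4.000.
T_6 = (Δt/2)·[f(t_0) + 2f(t_1) + ... + 2f(t_{5}) + f(t_6)].
Sum ≈ 13.939.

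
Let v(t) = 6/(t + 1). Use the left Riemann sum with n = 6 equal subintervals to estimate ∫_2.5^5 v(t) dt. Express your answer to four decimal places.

Δt = (5 − 2.5)/6 = 5/12.
Left endpoints: 2.5, 35/12, 10/3, 3.75, 25/6, 55/12.
v(2.5) = 12/7, v(35/12) = 72/47, v(10/3) = 18/13, v(3.75) = 24/19, v(25/6) = 36/31, v(55/12) = 72/67.
Sum = Δt · [v(2.5) + v(35/12) + v(10/3) + ...].
Sum ≈ 3.3875.

3.3875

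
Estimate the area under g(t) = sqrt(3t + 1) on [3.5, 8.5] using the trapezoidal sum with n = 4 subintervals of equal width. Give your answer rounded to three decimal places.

21.629

Δt = (8.5 − 3.5)/4 = 1.25.
g(3.5) ≈ 3.391, g(4.75) ≈ 3.905, g(6) ≈ 4.359, g(7.25) ≈ 4.770, g(8.5) ≈ 5.148.
T_4 = (Δt/2)·[g(t_0) + 2g(t_1) + 2g(t_2) + 2g(t_3) + g(t_4)].
Sum ≈ 21.629.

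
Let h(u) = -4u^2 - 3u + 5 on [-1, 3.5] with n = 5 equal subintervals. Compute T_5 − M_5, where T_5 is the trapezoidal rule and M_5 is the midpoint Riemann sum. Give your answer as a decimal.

T_5 = -55.305.
M_5 = -51.66.
T_5 − M_5 = -3.645.

-3.645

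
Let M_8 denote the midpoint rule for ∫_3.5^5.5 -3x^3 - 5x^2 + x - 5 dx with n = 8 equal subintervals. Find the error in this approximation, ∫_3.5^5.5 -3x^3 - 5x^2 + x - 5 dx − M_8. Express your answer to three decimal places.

Exact integral: ∫_3.5^5.5 f(x) dx ≈ -780.58333.
M_8 = -780.109375.
Error ≈ -780.58333 − (-780.109375) ≈ -0.474.

-0.474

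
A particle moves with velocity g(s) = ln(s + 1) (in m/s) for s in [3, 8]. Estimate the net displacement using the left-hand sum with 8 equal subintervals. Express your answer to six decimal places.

8.971913

Δs = (8 − 3)/8 = 0.625.
Left endpoints: 3, 3.625, 4.25, 4.875, 5.5, 6.125, 6.75, 7.375.
g(3) ≈ 1.386294, g(3.625) ≈ 1.531476, g(4.25) ≈ 1.658228, g(4.875) ≈ 1.770706, g(5.5) ≈ 1.871802, g(6.125) ≈ 1.963610, g(6.75) ≈ 2.047693, g(7.375) ≈ 2.125251.
Sum = Δs · [g(3) + g(3.625) + g(4.25) + ...].
Sum ≈ 8.971913.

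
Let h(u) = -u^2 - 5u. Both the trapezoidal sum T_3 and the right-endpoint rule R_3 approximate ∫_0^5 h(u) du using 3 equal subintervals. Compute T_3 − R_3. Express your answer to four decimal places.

41.6667

T_3 ≈ -106.481481.
R_3 ≈ -148.148148.
T_3 − R_3 ≈ 41.6667.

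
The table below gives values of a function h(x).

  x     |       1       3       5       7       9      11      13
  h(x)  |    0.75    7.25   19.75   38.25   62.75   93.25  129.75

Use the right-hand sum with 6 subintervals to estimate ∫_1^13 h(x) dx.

702

Δx = 2.
Sum = 2·[7.25 + 19.75 + 38.25 + 62.75 + 93.25 + 129.75] = 702.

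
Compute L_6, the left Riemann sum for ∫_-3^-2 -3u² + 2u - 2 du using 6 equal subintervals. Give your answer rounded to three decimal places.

Δu = (-2 − (-3))/6 = 1/6.
Left endpoints: -3, -17/6, -8/3, -2.5, -7/3, -13/6.
f(-3) = -35, f(-17/6) = -31.75, f(-8/3) = -86/3, f(-2.5) = -25.75, f(-7/3) = -23, f(-13/6) = -245/12.
Sum = Δu · [f(-3) + f(-17/6) + f(-8/3) + ...].
Sum ≈ -27.431.

-27.431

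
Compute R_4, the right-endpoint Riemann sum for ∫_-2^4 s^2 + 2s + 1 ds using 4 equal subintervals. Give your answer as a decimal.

Δs = (4 − (-2))/4 = 1.5.
Right endpoints: -0.5, 1, 2.5, 4.
f(-0.5) = 0.25, f(1) = 4, f(2.5) = 12.25, f(4) = 25.
Sum = Δs · [f(-0.5) + f(1) + f(2.5) + f(4)].
Sum = 62.25.

62.25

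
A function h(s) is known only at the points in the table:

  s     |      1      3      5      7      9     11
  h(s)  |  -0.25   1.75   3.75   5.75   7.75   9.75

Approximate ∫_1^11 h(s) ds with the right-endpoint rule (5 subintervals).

Δs = 2.
Sum = 2·[1.75 + 3.75 + 5.75 + 7.75 + 9.75] = 57.5.

57.5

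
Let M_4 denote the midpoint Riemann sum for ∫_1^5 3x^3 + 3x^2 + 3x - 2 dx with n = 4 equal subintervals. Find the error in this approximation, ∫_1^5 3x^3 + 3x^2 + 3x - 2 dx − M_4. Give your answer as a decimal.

Exact integral: ∫_1^5 f(x) dx = 620.
M_4 = 610.
Error = 620 − 610 = 10.

10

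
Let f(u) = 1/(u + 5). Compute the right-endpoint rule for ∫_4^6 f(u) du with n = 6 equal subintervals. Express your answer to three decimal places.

Δu = (6 − 4)/6 = 1/3.
Right endpoints: 13/3, 14/3, 5, 16/3, 17/3, 6.
f(13/3) = 3/28, f(14/3) = 3/29, f(5) = 0.1, f(16/3) = 3/31, f(17/3) = 0.09375, f(6) = 1/11.
Sum = Δu · [f(13/3) + f(14/3) + f(5) + ...].
Sum ≈ 0.197.

0.197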